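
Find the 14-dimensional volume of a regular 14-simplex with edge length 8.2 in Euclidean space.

Volume = 8.2^14 · √(15/2^14) / 14! ≈ 2.15686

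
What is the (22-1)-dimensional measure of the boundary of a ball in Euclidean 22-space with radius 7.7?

The surface area of an n-ball is 2π^(n/2) r^(n-1) / Γ(n/2). For n=22, r=7.7: 6.70225e+17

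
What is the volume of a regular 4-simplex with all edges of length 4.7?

V = (4.7^4 / 4!) · √((4+1) / 2^4) ≈ 11.3659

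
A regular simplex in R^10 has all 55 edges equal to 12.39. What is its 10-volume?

V = (12.39^10 / 10!) · √((10+1) / 2^10) ≈ 2434.99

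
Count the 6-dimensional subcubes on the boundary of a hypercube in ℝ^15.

An n-cube has C(n,k)·2^(n-k) k-faces. Here C(15,6)·2^9 = 5005·512 = 2562560.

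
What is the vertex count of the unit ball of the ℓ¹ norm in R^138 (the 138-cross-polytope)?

Number of vertices = 2n = 276.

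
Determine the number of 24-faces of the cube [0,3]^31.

An n-cube has C(n,k)·2^(n-k) k-faces. Here C(31,24)·2^7 = 2629575·128 = 336585600.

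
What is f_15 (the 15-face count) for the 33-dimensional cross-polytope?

An n-cross-polytope has 2^(k+1)·C(n,k+1) k-faces. Here 2^16·C(33,16) = 65536·1166803110 = 76467608616960.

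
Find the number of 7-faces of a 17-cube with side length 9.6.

f_7(17-cube) = (17 choose 7) · 2^10 = 19914752.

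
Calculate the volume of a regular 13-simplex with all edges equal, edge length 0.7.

Volume = 0.7^13 · √(14/2^13) / 13! ≈ 6.43225e-14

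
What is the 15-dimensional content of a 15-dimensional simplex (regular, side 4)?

For a regular n-simplex with edge a, V = (a^n / n!)·√((n+1)/2^n). With a=4, n=15: V ≈ 1.81441e-05.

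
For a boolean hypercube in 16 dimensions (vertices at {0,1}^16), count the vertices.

The 16-cube has 2^16 = 65536 vertices.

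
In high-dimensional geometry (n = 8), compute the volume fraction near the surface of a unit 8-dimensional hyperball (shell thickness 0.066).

1 - (1-0.066)^8 ≈ 0.420871 ≈ 42.09%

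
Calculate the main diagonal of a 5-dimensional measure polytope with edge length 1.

d = √(1² + 1² + ... + 1²) [5 terms] = √(5·1²) = 1√5 ≈ 2.23607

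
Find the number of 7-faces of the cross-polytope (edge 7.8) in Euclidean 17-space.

f_7(17-orthoplex) = 2^8 · (17 choose 8) = 6223360.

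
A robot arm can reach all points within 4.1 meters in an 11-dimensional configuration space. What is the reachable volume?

V_11(4.1) = π^(11/2) · (4.1)^11 / Γ(11/2 + 1) ≈ 1.03688e+07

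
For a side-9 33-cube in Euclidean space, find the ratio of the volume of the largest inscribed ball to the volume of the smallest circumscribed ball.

Volume scales as r^n, and r_in/r_out = 1/√33, giving (1/√33)^33 ≈ 8.80076e-26.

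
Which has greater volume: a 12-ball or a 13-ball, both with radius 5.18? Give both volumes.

V_12(5.18) ≈ 4.98338e+08. V_13(5.18) ≈ 1.76047e+09. The 13-ball is larger.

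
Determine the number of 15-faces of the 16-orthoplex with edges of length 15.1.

Each 15-face is the convex hull of 16 vertices, one chosen as ±e_i from each of 16 distinct axes: 2^16·C(16,16) = 65536.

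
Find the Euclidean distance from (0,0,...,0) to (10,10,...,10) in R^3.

The space diagonal of an n-cube of side s is s√n. Here 10·√3 ≈ 17.3205.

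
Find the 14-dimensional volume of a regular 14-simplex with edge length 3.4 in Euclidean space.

V = (3.4^14 / 14!) · √((14+1) / 2^14) ≈ 9.57485e-06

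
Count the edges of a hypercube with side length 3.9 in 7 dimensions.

The 7-cube has n·2^(n-1) = 7·2^6 = 7·64 = 448 edges.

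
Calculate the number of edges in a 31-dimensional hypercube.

The 31-cube has n·2^(n-1) = 31·2^30 = 31·1073741824 = 33285996544 edges.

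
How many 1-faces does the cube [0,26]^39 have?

Number of 1-faces = C(39,1)·2^(39-1) = 39·274877906944 = 10720238370816.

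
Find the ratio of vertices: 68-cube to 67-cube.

The 68-cube has 2^68 = 295147905179352825856 vertices. The 67-cube has 2^67 = 147573952589676412928 vertices. Ratio: 295147905179352825856/147573952589676412928 = 2.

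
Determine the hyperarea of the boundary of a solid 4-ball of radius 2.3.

S_4(2.3) = 2·π^(4/2)·(2.3)^3 / Γ(4/2) ≈ 240.167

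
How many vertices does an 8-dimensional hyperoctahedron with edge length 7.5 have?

f_0(8-orthoplex) = 2^1 · (8 choose 1) = 16.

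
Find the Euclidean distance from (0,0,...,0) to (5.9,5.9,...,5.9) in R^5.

||(5.9,5.9,...,5.9)|| = √(5)·5.9 ≈ 13.1928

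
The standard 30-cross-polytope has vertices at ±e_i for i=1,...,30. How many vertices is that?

The 30-dimensional cross-polytope has 2n = 2·30 = 60 vertices.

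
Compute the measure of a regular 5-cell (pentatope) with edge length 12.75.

Volume = 12.75^4 · √(5/2^4) / 4! ≈ 615.537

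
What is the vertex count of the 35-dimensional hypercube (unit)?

Number of vertices = 2^35 = 34359738368.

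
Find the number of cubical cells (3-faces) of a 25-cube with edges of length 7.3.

Choose 3 of 25 axes to span the face (C(25,3) = 2300 ways), then fix each of the remaining 22 coordinates at one of its two extreme values (2^22 = 4194304 ways): 2300·4194304 = 9646899200.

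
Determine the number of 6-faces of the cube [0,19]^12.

An n-cube has C(n,k)·2^(n-k) k-faces. Here C(12,6)·2^6 = 924·64 = 59136.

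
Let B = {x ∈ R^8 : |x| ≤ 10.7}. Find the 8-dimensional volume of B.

The n-ball volume is π^(n/2)·r^n/Γ(n/2+1). With n=8, r=10.7: V ≈ 6.97362e+08.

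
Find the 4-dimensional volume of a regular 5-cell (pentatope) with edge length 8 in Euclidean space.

For a regular n-simplex with edge a, V = (a^n / n!)·√((n+1)/2^n). With a=8, n=4: V ≈ 95.4056.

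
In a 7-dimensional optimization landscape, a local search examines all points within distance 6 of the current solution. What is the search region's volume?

Volume = π^{7/2}·(6)^7/Γ(9/2) = 1492992·π^3/35 ≈ 1.32263e+06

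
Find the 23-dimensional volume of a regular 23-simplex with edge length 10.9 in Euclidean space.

For a regular n-simplex with edge a, V = (a^n / n!)·√((n+1)/2^n). With a=10.9, n=23: V ≈ 0.0474871.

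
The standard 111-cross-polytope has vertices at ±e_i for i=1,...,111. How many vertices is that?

An n-cross-polytope has 2n vertices; here n = 111, giving 222.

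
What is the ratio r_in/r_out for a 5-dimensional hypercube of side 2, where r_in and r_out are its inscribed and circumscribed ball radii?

For an n-cube of any side s, the inradius is s/2 and the circumradius is s√n/2, so the ratio is 1/√5 ≈ 0.447214.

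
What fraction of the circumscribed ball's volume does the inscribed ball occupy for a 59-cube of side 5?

V_in / V_out = (r_in/r_out)^59 = (1/√59)^59 = 59^(-59/2) ≈ 5.75262e-53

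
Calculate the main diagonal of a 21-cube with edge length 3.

The space diagonal of an n-cube of side s is s√n. Here 3·√21 ≈ 13.7477.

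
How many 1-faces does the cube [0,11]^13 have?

An n-cube has n·2^(n-1) edges. With n = 13: 13·4096 = 53248.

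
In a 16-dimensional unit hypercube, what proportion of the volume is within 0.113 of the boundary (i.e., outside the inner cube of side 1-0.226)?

The inner cube has side 1-2·0.113 = 0.774 and volume (0.774)^16 ≈ 0.01659, so the shell holds 0.98341 of the volume.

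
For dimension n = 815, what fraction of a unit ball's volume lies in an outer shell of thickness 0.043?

1 - (1-0.043)^815 ≈ 1 - 2.775e-16 ≈ (100 - 2.22e-14)%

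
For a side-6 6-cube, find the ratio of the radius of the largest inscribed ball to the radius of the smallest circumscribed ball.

Ratio = (s/2)/(s√6/2) = 6^(-1/2) ≈ 0.408248.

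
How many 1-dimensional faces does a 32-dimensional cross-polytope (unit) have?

Number of 1-faces = 2^(1+1) · C(32,1+1) = 4 · 496 = 1984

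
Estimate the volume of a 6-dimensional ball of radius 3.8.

V_6(3.8) = π^(6/2) · (3.8)^6 / Γ(6/2 + 1) ≈ 15559.7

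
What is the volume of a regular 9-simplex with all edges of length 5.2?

V = (5.2^9 / 9!) · √((9+1) / 2^9) ≈ 1.07061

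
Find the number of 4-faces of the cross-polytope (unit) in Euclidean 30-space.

f_4(30-orthoplex) = 2^5 · (30 choose 5) = 4560192.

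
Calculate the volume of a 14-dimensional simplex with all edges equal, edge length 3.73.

V = (3.73^14 / 14!) · √((14+1) / 2^14) ≈ 3.50228e-05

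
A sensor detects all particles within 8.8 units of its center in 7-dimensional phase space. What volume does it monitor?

The n-ball volume is π^(n/2)·r^n/Γ(n/2+1). With n=7, r=8.8: V ≈ 1.9309e+07.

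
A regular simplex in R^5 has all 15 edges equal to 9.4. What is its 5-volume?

Volume = 9.4^5 · √(6/2^5) / 5! ≈ 264.825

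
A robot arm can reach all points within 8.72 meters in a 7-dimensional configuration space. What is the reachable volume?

V_7(8.72) = π^(7/2) · (8.72)^7 / Γ(7/2 + 1) ≈ 1.81132e+07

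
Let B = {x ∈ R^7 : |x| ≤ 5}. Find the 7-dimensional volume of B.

Volume = π^{7/2}·(5)^7/Γ(9/2) = 250000·π^3/21 ≈ 369122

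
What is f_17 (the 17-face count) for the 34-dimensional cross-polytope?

Each 17-face is the convex hull of 18 vertices, one chosen as ±e_i from each of 18 distinct axes: 2^18·C(34,18) = 577755265105920.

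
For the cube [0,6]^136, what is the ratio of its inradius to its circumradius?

r_in = 6/2 (half the side); r_out = 6√136/2 (half the diagonal). Ratio = 1/√136 ≈ 0.0857493.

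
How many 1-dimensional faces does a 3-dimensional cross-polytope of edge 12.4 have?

f_1(3-orthoplex) = 2^2 · (3 choose 2) = 12.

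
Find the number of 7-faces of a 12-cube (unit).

Choose 7 of 12 axes to span the face (C(12,7) = 792 ways), then fix each of the remaining 5 coordinates at one of its two extreme values (2^5 = 32 ways): 792·32 = 25344.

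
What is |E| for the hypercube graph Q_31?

The 31-cube has n·2^(n-1) = 31·2^30 = 31·1073741824 = 33285996544 edges.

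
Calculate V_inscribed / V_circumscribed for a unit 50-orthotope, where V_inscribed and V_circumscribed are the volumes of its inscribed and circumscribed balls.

V_in / V_out = (r_in/r_out)^50 = (1/√50)^50 = 50^(-50/2) ≈ 3.35544e-43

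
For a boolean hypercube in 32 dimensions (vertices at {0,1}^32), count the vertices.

An n-cube has 2^n vertices; for n = 32 that is 2^32 = 4294967296.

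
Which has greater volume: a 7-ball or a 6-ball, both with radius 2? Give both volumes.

V_7(2) ≈ 604.77. V_6(2) ≈ 330.734. The 7-ball is larger.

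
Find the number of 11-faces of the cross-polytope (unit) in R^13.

Number of 11-faces = 2^(11+1) · C(13,11+1) = 4096 · 13 = 53248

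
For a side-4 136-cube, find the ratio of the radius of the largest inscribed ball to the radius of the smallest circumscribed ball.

For an n-cube of any side s, the inradius is s/2 and the circumradius is s√n/2, so the ratio is 1/√136 ≈ 0.0857493.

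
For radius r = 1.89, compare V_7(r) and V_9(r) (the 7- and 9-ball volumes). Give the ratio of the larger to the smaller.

V_7(1.89) ≈ 407.017, V_9(1.89) ≈ 1015.02. The 9-ball is larger by a factor of 2.494.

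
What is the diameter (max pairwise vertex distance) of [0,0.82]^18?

The space diagonal of an n-cube of side s is s√n. Here 0.82·√18 ≈ 3.47897.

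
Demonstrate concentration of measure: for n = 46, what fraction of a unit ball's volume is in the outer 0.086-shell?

1 - (1-0.086)^46 ≈ 0.984022 ≈ 98.40%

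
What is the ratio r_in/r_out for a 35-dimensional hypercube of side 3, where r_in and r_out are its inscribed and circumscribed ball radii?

r_in / r_out = (3/2) / (3√35/2) = 1/√35 ≈ 0.169031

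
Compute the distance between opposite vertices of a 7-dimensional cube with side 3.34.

Diagonal = √7 · 3.34 ≈ 8.83681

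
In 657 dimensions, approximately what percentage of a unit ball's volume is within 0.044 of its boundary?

1 - (1-0.044)^657 ≈ 1 - 1.448e-13 ≈ (100 - 1.45e-11)%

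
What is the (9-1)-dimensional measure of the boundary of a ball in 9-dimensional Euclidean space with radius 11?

The surface area of an n-ball is 2π^(n/2) r^(n-1) / Γ(n/2). For n=9, r=11: 6859484192·π^4/105 ≈ 6.36358e+09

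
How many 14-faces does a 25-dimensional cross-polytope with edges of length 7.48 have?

Each 14-face is the convex hull of 15 vertices, one chosen as ±e_i from each of 15 distinct axes: 2^15·C(25,15) = 107110727680.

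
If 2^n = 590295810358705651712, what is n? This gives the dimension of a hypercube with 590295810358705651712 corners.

The n-cube has 2^n vertices, and 590295810358705651712 = 2^69, so n = 69.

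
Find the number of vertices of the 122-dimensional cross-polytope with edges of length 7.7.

The vertices are ±e_1, ..., ±e_122, so there are 2·122 = 244.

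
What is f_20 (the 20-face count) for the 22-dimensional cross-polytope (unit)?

Number of 20-faces = 2^(20+1) · C(22,20+1) = 2097152 · 22 = 46137344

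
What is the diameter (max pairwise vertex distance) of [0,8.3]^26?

||(8.3,8.3,...,8.3)|| = √(26)·8.3 ≈ 42.3219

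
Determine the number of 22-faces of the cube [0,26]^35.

Number of 22-faces = C(35,22) · 2^(35-22) = 1476337800 · 8192 = 12094159257600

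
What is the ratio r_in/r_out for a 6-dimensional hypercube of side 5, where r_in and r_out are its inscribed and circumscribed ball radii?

For an n-cube of any side s, the inradius is s/2 and the circumradius is s√n/2, so the ratio is 1/√6 ≈ 0.408248.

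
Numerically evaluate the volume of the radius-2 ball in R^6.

V = 32·π^3/3 ≈ 330.734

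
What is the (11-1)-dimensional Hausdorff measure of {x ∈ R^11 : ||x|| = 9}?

|∂B_11(9)| = 8264970432·π^5/35 ≈ 7.22641e+10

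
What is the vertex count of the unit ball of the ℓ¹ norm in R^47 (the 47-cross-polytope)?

The 47-dimensional cross-polytope has 2n = 2·47 = 94 vertices.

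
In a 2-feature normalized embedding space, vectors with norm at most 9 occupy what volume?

Volume = π^{2/2}·(9)^2/Γ(2) = 81·π ≈ 254.469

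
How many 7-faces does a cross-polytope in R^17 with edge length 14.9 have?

Number of 7-faces = 2^(7+1) · C(17,7+1) = 256 · 24310 = 6223360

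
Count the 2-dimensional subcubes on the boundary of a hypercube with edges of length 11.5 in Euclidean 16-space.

An n-cube has C(n,k)·2^(n-k) k-faces. Here C(16,2)·2^14 = 120·16384 = 1966080.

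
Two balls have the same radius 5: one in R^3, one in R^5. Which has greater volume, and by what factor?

V_3(5) ≈ 523.599, V_5(5) ≈ 16449.3. The 5-ball is larger by a factor of 31.42.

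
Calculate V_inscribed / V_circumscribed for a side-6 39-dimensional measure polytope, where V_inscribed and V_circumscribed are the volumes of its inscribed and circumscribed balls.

V_in/V_out = n^(-n/2) = 39^(-39/2) ≈ 9.42411e-32.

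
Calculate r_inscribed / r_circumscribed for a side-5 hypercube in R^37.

For an n-cube of any side s, the inradius is s/2 and the circumradius is s√n/2, so the ratio is 1/√37 ≈ 0.164399.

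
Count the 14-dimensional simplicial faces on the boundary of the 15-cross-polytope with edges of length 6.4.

f_14(15-orthoplex) = 2^15 · (15 choose 15) = 32768.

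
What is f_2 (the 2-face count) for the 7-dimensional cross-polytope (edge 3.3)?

Number of 2-faces = 2^(2+1) · C(7,2+1) = 8 · 35 = 280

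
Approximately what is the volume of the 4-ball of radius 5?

V_4(5) = π^(4/2) · (5)^4 / Γ(4/2 + 1) = 625·π^2/2 ≈ 3084.25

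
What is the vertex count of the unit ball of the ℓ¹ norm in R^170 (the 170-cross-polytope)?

The 170-dimensional cross-polytope has 2n = 2·170 = 340 vertices.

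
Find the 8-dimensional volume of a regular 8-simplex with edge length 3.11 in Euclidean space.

V = (3.11^8 / 8!) · √((8+1) / 2^8) ≈ 0.0406971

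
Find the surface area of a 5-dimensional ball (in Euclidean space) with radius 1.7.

S = n·V_n(r)/r = 5·V_5(1.7)/1.7 (volume-to-surface relation), giving 219.818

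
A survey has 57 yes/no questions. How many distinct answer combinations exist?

The 57-cube has 2^57 = 144115188075855872 vertices.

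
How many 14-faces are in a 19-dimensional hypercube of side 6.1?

Number of 14-faces = C(19,14) · 2^(19-14) = 11628 · 32 = 372096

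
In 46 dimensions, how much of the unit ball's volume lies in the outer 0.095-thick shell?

1 - (1-0.095)^46 ≈ 0.989865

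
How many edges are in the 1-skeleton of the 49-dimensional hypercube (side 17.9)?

The 49-cube has n·2^(n-1) = 49·2^48 = 49·281474976710656 = 13792273858822144 edges.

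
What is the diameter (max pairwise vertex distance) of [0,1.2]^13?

The space diagonal of an n-cube of side s is s√n. Here 1.2·√13 ≈ 4.32666.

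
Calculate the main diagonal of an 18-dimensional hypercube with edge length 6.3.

d = √(6.3² + 6.3² + ... + 6.3²) [18 terms] = √(18·6.3²) = 6.3√18 ≈ 26.7286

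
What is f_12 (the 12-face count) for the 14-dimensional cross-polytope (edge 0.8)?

f_12(14-orthoplex) = 2^13 · (14 choose 13) = 114688.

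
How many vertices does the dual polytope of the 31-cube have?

An n-cross-polytope has 2n vertices; here n = 31, giving 62.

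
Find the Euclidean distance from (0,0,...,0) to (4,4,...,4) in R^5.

The space diagonal of an n-cube of side s is s√n. Here 4·√5 ≈ 8.94427.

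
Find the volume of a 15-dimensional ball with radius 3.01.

V_15(3.01) = π^(15/2) · (3.01)^15 / Γ(15/2 + 1) ≈ 5.75344e+06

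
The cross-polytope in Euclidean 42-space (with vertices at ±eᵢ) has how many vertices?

Number of vertices = 2n = 84.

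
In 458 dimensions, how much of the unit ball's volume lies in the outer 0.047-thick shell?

1 - (1-0.047)^458 ≈ 1 - 2.658e-10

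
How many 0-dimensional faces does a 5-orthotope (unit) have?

An n-cube has C(n,k)·2^(n-k) k-faces. Here C(5,0)·2^5 = 1·32 = 32.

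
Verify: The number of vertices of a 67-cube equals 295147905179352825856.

False. The 67-cube has 2^67 = 147573952589676412928 vertices.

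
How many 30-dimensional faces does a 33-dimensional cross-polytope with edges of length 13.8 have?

An n-cross-polytope has 2^(k+1)·C(n,k+1) k-faces. Here 2^31·C(33,31) = 2147483648·528 = 1133871366144.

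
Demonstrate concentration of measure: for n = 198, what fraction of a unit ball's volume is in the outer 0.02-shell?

1 - (1-0.02)^198 ≈ 0.981687 ≈ 98.17%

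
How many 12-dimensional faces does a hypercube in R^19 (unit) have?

Number of 12-faces = C(19,12) · 2^(19-12) = 50388 · 128 = 6449664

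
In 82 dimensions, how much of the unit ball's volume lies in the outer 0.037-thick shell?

1 - (1-0.037)^82 ≈ 0.954569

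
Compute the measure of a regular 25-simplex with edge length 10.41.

V_25 = √(26) · 10.41^25 / (25! · 2^(25/2)) ≈ 0.00154965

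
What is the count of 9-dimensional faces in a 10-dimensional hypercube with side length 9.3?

f_9(10-cube) = (10 choose 9) · 2^1 = 20.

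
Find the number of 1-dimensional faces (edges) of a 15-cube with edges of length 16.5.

The 15-cube has n·2^(n-1) = 15·2^14 = 15·16384 = 245760 edges.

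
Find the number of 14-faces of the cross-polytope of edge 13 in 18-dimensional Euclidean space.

f_14(18-orthoplex) = 2^15 · (18 choose 15) = 26738688.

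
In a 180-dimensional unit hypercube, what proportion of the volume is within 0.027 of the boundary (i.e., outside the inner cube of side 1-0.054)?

The inner cube has side 1-2·0.027 = 0.946 and volume (0.946)^180 ≈ 4.575e-05, so the shell holds 0.999954 of the volume.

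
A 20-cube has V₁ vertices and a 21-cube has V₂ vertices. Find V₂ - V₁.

V₁ = 2^20 = 1048576. V₂ = 2^21 = 2097152. V₂ - V₁ = 1048576.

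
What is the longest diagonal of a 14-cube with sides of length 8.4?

The space diagonal of an n-cube of side s is s√n. Here 8.4·√14 ≈ 31.4299.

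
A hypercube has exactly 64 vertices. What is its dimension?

2^n = 64 ⇒ n = log_2(64) = 6.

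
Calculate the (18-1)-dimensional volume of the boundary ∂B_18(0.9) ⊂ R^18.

S = n·V_n(r)/r = 18·V_18(0.9)/0.9 (volume-to-surface relation), giving 0.246593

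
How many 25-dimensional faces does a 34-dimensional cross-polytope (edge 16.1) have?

Number of 25-faces = 2^(25+1) · C(34,25+1) = 67108864 · 18156204 = 1218442224992256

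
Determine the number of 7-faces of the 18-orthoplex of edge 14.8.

Each 7-face is the convex hull of 8 vertices, one chosen as ±e_i from each of 8 distinct axes: 2^8·C(18,8) = 11202048.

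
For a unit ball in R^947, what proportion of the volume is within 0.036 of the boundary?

V(inner)/V(outer) = ((1-0.036)/1)^947 ≈ 8.336e-16, so the shell fraction is 1 - 8.336e-16.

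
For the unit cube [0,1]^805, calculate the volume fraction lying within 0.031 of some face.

Shell fraction = 1 - (1-0.062)^805 ≈ 1 - 4.2e-23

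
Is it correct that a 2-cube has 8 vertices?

False. The 2-cube has 2^2 = 4 vertices.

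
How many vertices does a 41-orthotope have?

Each vertex is a binary string of length 41, so there are 2^41 = 2199023255552.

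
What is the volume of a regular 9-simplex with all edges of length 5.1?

Volume = 5.1^9 · √(10/2^9) / 9! ≈ 0.898946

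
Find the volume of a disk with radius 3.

V_2(3) = π^(2/2) · (3)^2 / Γ(2/2 + 1) = 9·π ≈ 28.2743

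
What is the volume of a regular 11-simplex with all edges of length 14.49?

V = (14.49^11 / 11!) · √((11+1) / 2^11) ≈ 11337.6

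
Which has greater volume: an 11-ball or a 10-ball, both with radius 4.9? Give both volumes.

V_11(4.9) ≈ 7.36651e+07. V_10(4.9) ≈ 2.03483e+07. The 11-ball is larger.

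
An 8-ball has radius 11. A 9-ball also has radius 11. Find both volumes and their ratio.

V_8(11) ≈ 8.70021e+08. V_9(11) ≈ 7.77771e+09. Ratio V_8/V_9 ≈ 0.1119.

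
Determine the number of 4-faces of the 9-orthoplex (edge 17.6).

Each 4-face is the convex hull of 5 vertices, one chosen as ±e_i from each of 5 distinct axes: 2^5·C(9,5) = 4032.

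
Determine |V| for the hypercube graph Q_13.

Number of vertices = 2^13 = 8192.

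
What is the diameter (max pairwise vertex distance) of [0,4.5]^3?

||(4.5,4.5,...,4.5)|| = √(3)·4.5 ≈ 7.79423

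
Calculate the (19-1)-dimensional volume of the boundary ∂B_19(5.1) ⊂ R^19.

S_19(5.1) = 2·π^(19/2)·(5.1)^18 / Γ(19/2) ≈ 4.82618e+12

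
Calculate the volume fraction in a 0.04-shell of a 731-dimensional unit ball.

Shell fraction = 1 - (1-0.04)^731 ≈ 1 - 1.097e-13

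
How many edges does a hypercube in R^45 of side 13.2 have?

The 45-cube has n·2^(n-1) = 45·2^44 = 45·17592186044416 = 791648371998720 edges.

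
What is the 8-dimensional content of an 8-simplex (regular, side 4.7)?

For a regular n-simplex with edge a, V = (a^n / n!)·√((n+1)/2^n). With a=4.7, n=8: V ≈ 1.1073.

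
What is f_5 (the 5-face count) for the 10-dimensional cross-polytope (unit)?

f_5(10-orthoplex) = 2^6 · (10 choose 6) = 13440.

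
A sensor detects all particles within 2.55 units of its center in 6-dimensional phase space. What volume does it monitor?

The n-ball volume is π^(n/2)·r^n/Γ(n/2+1). With n=6, r=2.55: V ≈ 1420.82.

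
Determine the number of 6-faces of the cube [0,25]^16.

An n-cube has C(n,k)·2^(n-k) k-faces. Here C(16,6)·2^10 = 8008·1024 = 8200192.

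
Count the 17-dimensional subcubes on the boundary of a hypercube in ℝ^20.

Choose 17 of 20 axes to span the face (C(20,17) = 1140 ways), then fix each of the remaining 3 coordinates at one of its two extreme values (2^3 = 8 ways): 1140·8 = 9120.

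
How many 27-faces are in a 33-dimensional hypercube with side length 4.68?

Choose 27 of 33 axes to span the face (C(33,27) = 1107568 ways), then fix each of the remaining 6 coordinates at one of its two extreme values (2^6 = 64 ways): 1107568·64 = 70884352.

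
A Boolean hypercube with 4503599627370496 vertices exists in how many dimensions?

n = log_2(4503599627370496) = 52.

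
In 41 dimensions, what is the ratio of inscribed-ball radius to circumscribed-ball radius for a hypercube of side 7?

Ratio = (s/2)/(s√41/2) = 41^(-1/2) ≈ 0.156174.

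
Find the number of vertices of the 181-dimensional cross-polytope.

An n-cross-polytope has 2n vertices; here n = 181, giving 362.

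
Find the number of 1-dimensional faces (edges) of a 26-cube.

The 26-cube has n·2^(n-1) = 26·2^25 = 26·33554432 = 872415232 edges.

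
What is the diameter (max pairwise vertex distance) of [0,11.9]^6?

||(11.9,11.9,...,11.9)|| = √(6)·11.9 ≈ 29.1489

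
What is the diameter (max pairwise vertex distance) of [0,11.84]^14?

The space diagonal of an n-cube of side s is s√n. Here 11.84·√14 ≈ 44.3012.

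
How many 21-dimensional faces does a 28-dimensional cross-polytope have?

f_21(28-orthoplex) = 2^22 · (28 choose 22) = 1580162088960.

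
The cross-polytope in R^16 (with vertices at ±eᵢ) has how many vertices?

The vertices are ±e_1, ..., ±e_16, so there are 2·16 = 32.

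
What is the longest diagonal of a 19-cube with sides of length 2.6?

The space diagonal of an n-cube of side s is s√n. Here 2.6·√19 ≈ 11.3331.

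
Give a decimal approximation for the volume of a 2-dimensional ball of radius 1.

Volume = π^{2/2}·(1)^2/Γ(2) = π ≈ 3.14159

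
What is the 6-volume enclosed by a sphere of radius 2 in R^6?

V_6(2) = π^(6/2) · (2)^6 / Γ(6/2 + 1) = 32·π^3/3 ≈ 330.734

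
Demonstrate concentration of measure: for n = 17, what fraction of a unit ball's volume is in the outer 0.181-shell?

1 - (1-0.181)^17 ≈ 0.96644 ≈ 96.64%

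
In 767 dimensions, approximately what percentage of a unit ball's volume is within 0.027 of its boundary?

1 - (1-0.027)^767 ≈ 0.9999999992 ≈ (100 - 7.63e-08)%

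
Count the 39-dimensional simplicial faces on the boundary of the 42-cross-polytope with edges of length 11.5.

f_39(42-orthoplex) = 2^40 · (42 choose 40) = 946679511515136.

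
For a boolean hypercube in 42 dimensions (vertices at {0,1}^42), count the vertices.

Number of vertices = 2^42 = 4398046511104.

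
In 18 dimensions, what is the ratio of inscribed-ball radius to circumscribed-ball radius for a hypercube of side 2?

For an n-cube of any side s, the inradius is s/2 and the circumradius is s√n/2, so the ratio is 1/√18 ≈ 0.235702.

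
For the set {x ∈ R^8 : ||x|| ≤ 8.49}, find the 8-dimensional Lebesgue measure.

The n-ball volume is π^(n/2)·r^n/Γ(n/2+1). With n=8, r=8.49: V ≈ 1.09559e+08.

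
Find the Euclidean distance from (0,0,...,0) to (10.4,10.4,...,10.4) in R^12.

The space diagonal of an n-cube of side s is s√n. Here 10.4·√12 ≈ 36.0267.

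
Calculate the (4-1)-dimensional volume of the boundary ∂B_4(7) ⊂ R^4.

The surface area of an n-ball is 2π^(n/2) r^(n-1) / Γ(n/2). For n=4, r=7: 686·π^2 ≈ 6770.55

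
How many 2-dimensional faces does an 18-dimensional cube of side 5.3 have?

An n-cube has C(n,k)·2^(n-k) k-faces. Here C(18,2)·2^16 = 153·65536 = 10027008.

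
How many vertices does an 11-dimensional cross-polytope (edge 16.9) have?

An n-cross-polytope has 2n vertices; here n = 11, giving 22.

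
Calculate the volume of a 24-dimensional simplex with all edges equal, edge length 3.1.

V_24 = √(25) · 3.1^24 / (24! · 2^(24/2)) ≈ 1.22063e-15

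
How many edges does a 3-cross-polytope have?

An n-cross-polytope has 2^(k+1)·C(n,k+1) k-faces. Here 2^2·C(3,2) = 4·3 = 12.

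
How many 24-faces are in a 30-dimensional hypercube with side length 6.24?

Number of 24-faces = C(30,24) · 2^(30-24) = 593775 · 64 = 38001600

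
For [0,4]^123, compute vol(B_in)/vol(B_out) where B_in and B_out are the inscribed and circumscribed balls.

Volume scales as r^n, and r_in/r_out = 1/√123, giving (1/√123)^123 ≈ 2.95689e-129.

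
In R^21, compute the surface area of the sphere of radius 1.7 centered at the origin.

S = n·V_n(r)/r = 21·V_21(1.7)/1.7 (volume-to-surface relation), giving 11905.4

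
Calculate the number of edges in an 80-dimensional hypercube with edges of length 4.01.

An n-cube has n·2^(n-1) edges. With n = 80: 80·604462909807314587353088 = 48357032784585166988247040.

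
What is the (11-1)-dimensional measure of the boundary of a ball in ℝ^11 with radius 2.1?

S = n·V_n(r)/r = 11·V_11(2.1)/2.1 (volume-to-surface relation), giving 34569.3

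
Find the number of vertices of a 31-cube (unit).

An n-cube has 2^n vertices; for n = 31 that is 2^31 = 2147483648.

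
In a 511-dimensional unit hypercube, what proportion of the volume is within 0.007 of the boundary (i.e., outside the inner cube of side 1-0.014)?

1 - (1 - 2·0.007)^511 = 1 - 0.986^511 ≈ 0.999257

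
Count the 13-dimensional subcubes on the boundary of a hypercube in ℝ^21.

Number of 13-faces = C(21,13) · 2^(21-13) = 203490 · 256 = 52093440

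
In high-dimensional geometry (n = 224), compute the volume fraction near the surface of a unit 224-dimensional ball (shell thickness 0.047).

1 - (1-0.047)^224 ≈ 0.999979 ≈ 99.997926%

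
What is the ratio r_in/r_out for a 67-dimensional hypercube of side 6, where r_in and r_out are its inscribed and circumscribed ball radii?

For an n-cube of any side s, the inradius is s/2 and the circumradius is s√n/2, so the ratio is 1/√67 ≈ 0.122169.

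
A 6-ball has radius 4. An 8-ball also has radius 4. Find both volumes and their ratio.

V_6(4) ≈ 21167. V_8(4) ≈ 265992. Ratio V_6/V_8 ≈ 0.07958.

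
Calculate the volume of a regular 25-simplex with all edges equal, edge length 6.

Volume = 6^25 · √(26/2^25) / 25! ≈ 1.61342e-09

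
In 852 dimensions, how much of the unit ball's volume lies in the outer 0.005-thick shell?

Shell fraction = 1 - (1-0.005)^852 ≈ 0.986028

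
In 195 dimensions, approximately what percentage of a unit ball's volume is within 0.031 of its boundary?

1 - (1-0.031)^195 ≈ 0.997847 ≈ 99.78%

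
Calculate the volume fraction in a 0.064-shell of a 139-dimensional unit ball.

V(inner)/V(outer) = ((1-0.064)/1)^139 ≈ 0.0001017, so the shell fraction is 0.999898.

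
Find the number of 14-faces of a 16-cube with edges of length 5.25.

An n-cube has C(n,k)·2^(n-k) k-faces. Here C(16,14)·2^2 = 120·4 = 480.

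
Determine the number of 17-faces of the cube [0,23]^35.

Number of 17-faces = C(35,17) · 2^(35-17) = 4537567650 · 262144 = 1189496134041600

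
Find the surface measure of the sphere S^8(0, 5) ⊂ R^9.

|∂B_9(5)| = 2500000·π^4/21 ≈ 1.15963e+07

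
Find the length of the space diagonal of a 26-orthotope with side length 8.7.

The space diagonal of an n-cube of side s is s√n. Here 8.7·√26 ≈ 44.3615.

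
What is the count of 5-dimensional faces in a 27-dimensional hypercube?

Choose 5 of 27 axes to span the face (C(27,5) = 80730 ways), then fix each of the remaining 22 coordinates at one of its two extreme values (2^22 = 4194304 ways): 80730·4194304 = 338606161920.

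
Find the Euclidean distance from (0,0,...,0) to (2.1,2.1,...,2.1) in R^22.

||(2.1,2.1,...,2.1)|| = √(22)·2.1 ≈ 9.84987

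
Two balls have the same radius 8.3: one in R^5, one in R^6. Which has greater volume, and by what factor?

V_5(8.3) ≈ 207343, V_6(8.3) ≈ 1.68953e+06. The 6-ball is larger by a factor of 8.149.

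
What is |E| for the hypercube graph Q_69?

The 69-cube has n·2^(n-1) = 69·2^68 = 69·295147905179352825856 = 20365205457375344984064 edges.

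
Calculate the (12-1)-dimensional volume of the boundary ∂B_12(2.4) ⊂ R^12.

The surface area of an n-ball is 2π^(n/2) r^(n-1) / Γ(n/2). For n=12, r=2.4: 243821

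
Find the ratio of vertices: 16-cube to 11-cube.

The 16-cube has 2^16 = 65536 vertices. The 11-cube has 2^11 = 2048 vertices. Ratio: 65536/2048 = 32.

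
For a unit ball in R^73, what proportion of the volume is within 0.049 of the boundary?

Shell fraction = 1 - (1-0.049)^73 ≈ 0.974463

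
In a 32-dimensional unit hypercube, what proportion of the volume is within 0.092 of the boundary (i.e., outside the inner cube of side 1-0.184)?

Shell fraction = 1 - (1-0.184)^32 ≈ 0.998507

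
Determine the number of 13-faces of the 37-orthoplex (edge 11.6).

Number of 13-faces = 2^(13+1) · C(37,13+1) = 16384 · 6107086800 = 100058510131200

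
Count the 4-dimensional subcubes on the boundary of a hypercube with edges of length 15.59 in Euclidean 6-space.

An n-cube has C(n,k)·2^(n-k) k-faces. Here C(6,4)·2^2 = 15·4 = 60.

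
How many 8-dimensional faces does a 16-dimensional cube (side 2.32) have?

An n-cube has C(n,k)·2^(n-k) k-faces. Here C(16,8)·2^8 = 12870·256 = 3294720.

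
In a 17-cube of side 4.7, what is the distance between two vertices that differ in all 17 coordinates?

The space diagonal of an n-cube of side s is s√n. Here 4.7·√17 ≈ 19.3786.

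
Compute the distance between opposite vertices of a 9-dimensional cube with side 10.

||(10,10,...,10)|| = √(9)·10 = 30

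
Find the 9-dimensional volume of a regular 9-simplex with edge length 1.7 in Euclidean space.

Volume = 1.7^9 · √(10/2^9) / 9! ≈ 4.56712e-05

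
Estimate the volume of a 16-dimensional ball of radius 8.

Volume = π^{16/2}·(8)^16/Γ(9) = 2199023255552·π^8/315 ≈ 6.62397e+13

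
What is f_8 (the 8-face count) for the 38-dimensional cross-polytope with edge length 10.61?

An n-cross-polytope has 2^(k+1)·C(n,k+1) k-faces. Here 2^9·C(38,9) = 512·163011640 = 83461959680.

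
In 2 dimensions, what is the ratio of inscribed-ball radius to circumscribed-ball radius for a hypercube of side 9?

Ratio = (s/2)/(s√2/2) = 2^(-1/2) ≈ 0.707107.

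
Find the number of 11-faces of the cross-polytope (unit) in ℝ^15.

Number of 11-faces = 2^(11+1) · C(15,11+1) = 4096 · 455 = 1863680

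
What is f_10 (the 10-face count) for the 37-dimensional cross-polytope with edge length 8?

Each 10-face is the convex hull of 11 vertices, one chosen as ±e_i from each of 11 distinct axes: 2^11·C(37,11) = 1751023927296.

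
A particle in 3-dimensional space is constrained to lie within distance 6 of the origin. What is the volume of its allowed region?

The n-ball volume is π^(n/2)·r^n/Γ(n/2+1). With n=3, r=6: V = 288·π ≈ 904.779.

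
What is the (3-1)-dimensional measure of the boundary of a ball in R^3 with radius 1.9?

S = n·V_n(r)/r = 3·V_3(1.9)/1.9 (volume-to-surface relation), giving 4πr² = 4π·(1.9)² ≈ 45.3646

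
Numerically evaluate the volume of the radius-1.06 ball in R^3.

V_3(1.06) = π^(3/2) · (1.06)^3 / Γ(3/2 + 1) ≈ 4.98892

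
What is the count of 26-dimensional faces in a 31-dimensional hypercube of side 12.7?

Number of 26-faces = C(31,26) · 2^(31-26) = 169911 · 32 = 5437152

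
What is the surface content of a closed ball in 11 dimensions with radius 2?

|∂B_11(2)| = 65536·π^5/945 ≈ 21222.5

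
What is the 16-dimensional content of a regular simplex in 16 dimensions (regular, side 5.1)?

For a regular n-simplex with edge a, V = (a^n / n!)·√((n+1)/2^n). With a=5.1, n=16: V ≈ 0.000161246.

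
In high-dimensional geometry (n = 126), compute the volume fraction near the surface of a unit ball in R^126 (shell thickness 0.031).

1 - (1-0.031)^126 ≈ 0.981085 ≈ 98.11%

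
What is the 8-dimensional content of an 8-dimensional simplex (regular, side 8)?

V_8 = √(9) · 8^8 / (8! · 2^(8/2)) ≈ 78.019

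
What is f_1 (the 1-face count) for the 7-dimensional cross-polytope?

f_1(7-orthoplex) = 2^2 · (7 choose 2) = 84.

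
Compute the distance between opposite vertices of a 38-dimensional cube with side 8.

||(8,8,...,8)|| = √(38)·8 ≈ 49.3153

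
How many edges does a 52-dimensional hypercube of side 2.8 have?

An n-cube has n·2^(n-1) edges. With n = 52: 52·2251799813685248 = 117093590311632896.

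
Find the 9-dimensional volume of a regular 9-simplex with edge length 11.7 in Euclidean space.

V = (11.7^9 / 9!) · √((9+1) / 2^9) ≈ 1582.25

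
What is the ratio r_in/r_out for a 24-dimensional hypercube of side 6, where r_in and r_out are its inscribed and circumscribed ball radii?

For an n-cube of any side s, the inradius is s/2 and the circumradius is s√n/2, so the ratio is 1/√24 ≈ 0.204124.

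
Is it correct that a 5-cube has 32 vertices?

True. The 5-cube has 2^5 = 32 vertices.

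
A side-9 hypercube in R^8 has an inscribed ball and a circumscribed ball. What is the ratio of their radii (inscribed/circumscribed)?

For an n-cube of any side s, the inradius is s/2 and the circumradius is s√n/2, so the ratio is 1/√8 ≈ 0.353553.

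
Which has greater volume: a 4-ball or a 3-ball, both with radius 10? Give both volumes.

V_4(10) ≈ 49348. V_3(10) ≈ 4188.79. The 4-ball is larger.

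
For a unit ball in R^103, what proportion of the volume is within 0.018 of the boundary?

Shell fraction = 1 - (1-0.018)^103 ≈ 0.846013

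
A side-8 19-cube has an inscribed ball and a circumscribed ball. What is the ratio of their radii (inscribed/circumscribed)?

For an n-cube of any side s, the inradius is s/2 and the circumradius is s√n/2, so the ratio is 1/√19 ≈ 0.229416.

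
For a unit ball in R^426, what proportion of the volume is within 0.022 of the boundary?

1 - (1-0.022)^426 ≈ 0.999923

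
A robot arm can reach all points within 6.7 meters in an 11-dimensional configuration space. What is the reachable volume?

Volume = π^{11/2}·(6.7)^11/Γ(13/2) ≈ 2.30106e+09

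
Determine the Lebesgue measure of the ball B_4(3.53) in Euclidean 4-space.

V_4(3.53) = π^(4/2) · (3.53)^4 / Γ(4/2 + 1) ≈ 766.247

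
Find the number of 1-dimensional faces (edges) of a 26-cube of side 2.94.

Each of the 2^26 = 67108864 vertices has degree 26; total edges = 26·2^26/2 = 872415232.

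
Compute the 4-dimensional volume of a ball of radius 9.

V_4(9) = π^(4/2) · (9)^4 / Γ(4/2 + 1) = 6561·π^2/2 ≈ 32377.2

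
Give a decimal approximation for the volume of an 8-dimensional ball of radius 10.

V_8(10) = π^(8/2) · (10)^8 / Γ(8/2 + 1) = 12500000·π^4/3 ≈ 4.05871e+08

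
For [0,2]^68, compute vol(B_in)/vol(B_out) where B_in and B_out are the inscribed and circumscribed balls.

V_in/V_out = n^(-n/2) = 68^(-68/2) ≈ 4.95105e-63.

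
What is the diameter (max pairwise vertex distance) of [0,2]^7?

Diagonal = √7 · 2 ≈ 5.2915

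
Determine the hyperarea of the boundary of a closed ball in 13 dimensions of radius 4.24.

|∂B_13(4.24)| ≈ 3.99646e+08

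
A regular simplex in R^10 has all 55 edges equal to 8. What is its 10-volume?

For a regular n-simplex with edge a, V = (a^n / n!)·√((n+1)/2^n). With a=8, n=10: V ≈ 30.6678.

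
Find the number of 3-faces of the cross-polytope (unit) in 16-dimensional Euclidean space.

f_3(16-orthoplex) = 2^4 · (16 choose 4) = 29120.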